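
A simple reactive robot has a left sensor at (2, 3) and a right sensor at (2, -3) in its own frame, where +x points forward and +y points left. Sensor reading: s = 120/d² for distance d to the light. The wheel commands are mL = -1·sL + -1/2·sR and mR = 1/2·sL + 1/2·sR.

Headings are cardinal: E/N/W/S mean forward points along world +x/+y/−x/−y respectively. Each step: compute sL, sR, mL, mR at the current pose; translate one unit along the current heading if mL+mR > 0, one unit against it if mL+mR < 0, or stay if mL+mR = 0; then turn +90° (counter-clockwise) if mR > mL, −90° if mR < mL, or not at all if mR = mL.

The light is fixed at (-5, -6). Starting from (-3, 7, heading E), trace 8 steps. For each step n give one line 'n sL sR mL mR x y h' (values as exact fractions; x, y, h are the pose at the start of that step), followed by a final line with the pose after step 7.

n=0: pose=(-3,7,E); sL=15/34, sR=30/29; mL=-945/986, mR=1455/1972; mL+mR=-15/68 → advance -1; mR−mL=3345/1972 → turn +1·90°
n=1: pose=(-4,7,N); sL=120/229, sR=120/241; mL=-42660/55189, mR=28200/55189; mL+mR=-60/229 → advance -1; mR−mL=70860/55189 → turn +1·90°
n=2: pose=(-4,6,W); sL=60/41, sR=60/113; mL=-8010/4633, mR=4620/4633; mL+mR=-30/41 → advance -1; mR−mL=12630/4633 → turn +1·90°
n=3: pose=(-3,6,S); sL=24/25, sR=120/101; mL=-3924/2525, mR=2712/2525; mL+mR=-12/25 → advance -1; mR−mL=6636/2525 → turn +1·90°
n=4: pose=(-3,7,E); sL=15/34, sR=30/29; mL=-945/986, mR=1455/1972; mL+mR=-15/68 → advance -1; mR−mL=3345/1972 → turn +1·90°
n=5: pose=(-4,7,N); sL=120/229, sR=120/241; mL=-42660/55189, mR=28200/55189; mL+mR=-60/229 → advance -1; mR−mL=70860/55189 → turn +1·90°
n=6: pose=(-4,6,W); sL=60/41, sR=60/113; mL=-8010/4633, mR=4620/4633; mL+mR=-30/41 → advance -1; mR−mL=12630/4633 → turn +1·90°
n=7: pose=(-3,6,S); sL=24/25, sR=120/101; mL=-3924/2525, mR=2712/2525; mL+mR=-12/25 → advance -1; mR−mL=6636/2525 → turn +1·90°

0 15/34 30/29 -945/986 1455/1972 -3 7 E
1 120/229 120/241 -42660/55189 28200/55189 -4 7 N
2 60/41 60/113 -8010/4633 4620/4633 -4 6 W
3 24/25 120/101 -3924/2525 2712/2525 -3 6 S
4 15/34 30/29 -945/986 1455/1972 -3 7 E
5 120/229 120/241 -42660/55189 28200/55189 -4 7 N
6 60/41 60/113 -8010/4633 4620/4633 -4 6 W
7 24/25 120/101 -3924/2525 2712/2525 -3 6 S
final -3 7 E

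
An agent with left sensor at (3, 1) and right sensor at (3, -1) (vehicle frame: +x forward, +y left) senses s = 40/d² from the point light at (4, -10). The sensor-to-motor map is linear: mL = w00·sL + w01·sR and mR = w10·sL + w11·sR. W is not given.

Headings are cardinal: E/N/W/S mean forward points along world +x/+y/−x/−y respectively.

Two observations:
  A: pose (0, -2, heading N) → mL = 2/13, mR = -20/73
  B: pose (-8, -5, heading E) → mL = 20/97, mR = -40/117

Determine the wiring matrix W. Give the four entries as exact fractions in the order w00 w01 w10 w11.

0 1/2 -1 0

obs A: pose=(0,-2,N) → sL=20/73, sR=4/13, mL=2/13, mR=-20/73
obs B: pose=(-8,-5,E) → sL=40/117, sR=40/97, mL=20/97, mR=-40/117
sensor matrix S = [[20/73, 4/13], [40/117, 40/97]]; det S = 83840/10770201
solve [mL_A; mL_B] = S·[w00; w01] and [mR_A; mR_B] = S·[w10; w11]:
  w00 = 0, w01 = 1/2, w10 = -1, w11 = 0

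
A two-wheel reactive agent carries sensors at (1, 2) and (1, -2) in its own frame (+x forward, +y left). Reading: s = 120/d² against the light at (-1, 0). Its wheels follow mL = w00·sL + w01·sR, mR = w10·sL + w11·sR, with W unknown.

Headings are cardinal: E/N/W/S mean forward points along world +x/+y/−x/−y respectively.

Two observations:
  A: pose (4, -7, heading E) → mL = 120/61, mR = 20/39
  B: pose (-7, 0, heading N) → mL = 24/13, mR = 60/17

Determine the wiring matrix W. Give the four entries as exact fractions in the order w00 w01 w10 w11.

obs A: pose=(4,-7,E) → sL=120/61, sR=40/39, mL=120/61, mR=20/39
obs B: pose=(-7,0,N) → sL=24/13, sR=120/17, mL=24/13, mR=60/17
sensor matrix S = [[120/61, 40/39], [24/13, 120/17]]; det S = 2101760/175253
solve [mL_A; mL_B] = S·[w00; w01] and [mR_A; mR_B] = S·[w10; w11]:
  w00 = 1, w01 = 0, w10 = 0, w11 = 1/2

1 0 0 1/2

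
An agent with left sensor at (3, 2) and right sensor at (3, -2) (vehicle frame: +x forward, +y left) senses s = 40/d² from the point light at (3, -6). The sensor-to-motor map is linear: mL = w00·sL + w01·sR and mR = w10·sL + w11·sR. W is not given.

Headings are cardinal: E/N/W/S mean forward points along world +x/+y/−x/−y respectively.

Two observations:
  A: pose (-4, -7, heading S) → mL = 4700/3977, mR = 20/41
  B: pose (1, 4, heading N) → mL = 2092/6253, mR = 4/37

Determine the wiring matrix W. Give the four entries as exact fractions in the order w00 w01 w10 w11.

1 1/2 1/2 0

obs A: pose=(-4,-7,S) → sL=40/41, sR=40/97, mL=4700/3977, mR=20/41
obs B: pose=(1,4,N) → sL=8/37, sR=40/169, mL=2092/6253, mR=4/37
sensor matrix S = [[40/41, 40/97], [8/37, 40/169]]; det S = 3525120/24868181
solve [mL_A; mL_B] = S·[w00; w01] and [mR_A; mR_B] = S·[w10; w11]:
  w00 = 1, w01 = 1/2, w10 = 1/2, w11 = 0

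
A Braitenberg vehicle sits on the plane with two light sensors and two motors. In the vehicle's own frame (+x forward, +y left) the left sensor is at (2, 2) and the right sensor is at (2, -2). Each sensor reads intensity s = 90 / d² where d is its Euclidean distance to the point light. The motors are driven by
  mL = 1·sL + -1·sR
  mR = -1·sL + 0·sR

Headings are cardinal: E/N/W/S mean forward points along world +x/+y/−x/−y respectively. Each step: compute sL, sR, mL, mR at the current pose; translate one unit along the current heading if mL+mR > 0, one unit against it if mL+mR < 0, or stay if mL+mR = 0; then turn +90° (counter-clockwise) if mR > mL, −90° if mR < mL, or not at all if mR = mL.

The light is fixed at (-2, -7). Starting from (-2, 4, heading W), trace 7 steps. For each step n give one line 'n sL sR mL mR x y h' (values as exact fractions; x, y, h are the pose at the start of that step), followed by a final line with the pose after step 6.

0 18/17 90/173 1584/2941 -18/17 -2 4 W
1 9/17 45/89 36/1513 -9/17 -1 4 N
2 10/17 90/73 -800/1241 -10/17 -1 3 E
3 45/74 45/74 0 -45/74 -2 3 N
4 18/25 90/53 -1296/1325 -18/25 -2 2 E
5 9/13 45/61 -36/793 -9/13 -3 2 N
6 90/101 90/37 -5760/3737 -90/101 -3 1 E
final -4 1 N

n=0: pose=(-2,4,W); sL=18/17, sR=90/173; mL=1584/2941, mR=-18/17; mL+mR=-90/173 → advance -1; mR−mL=-4698/2941 → turn -1·90°
n=1: pose=(-1,4,N); sL=9/17, sR=45/89; mL=36/1513, mR=-9/17; mL+mR=-45/89 → advance -1; mR−mL=-837/1513 → turn -1·90°
n=2: pose=(-1,3,E); sL=10/17, sR=90/73; mL=-800/1241, mR=-10/17; mL+mR=-90/73 → advance -1; mR−mL=70/1241 → turn +1·90°
n=3: pose=(-2,3,N); sL=45/74, sR=45/74; mL=0, mR=-45/74; mL+mR=-45/74 → advance -1; mR−mL=-45/74 → turn -1·90°
n=4: pose=(-2,2,E); sL=18/25, sR=90/53; mL=-1296/1325, mR=-18/25; mL+mR=-90/53 → advance -1; mR−mL=342/1325 → turn +1·90°
n=5: pose=(-3,2,N); sL=9/13, sR=45/61; mL=-36/793, mR=-9/13; mL+mR=-45/61 → advance -1; mR−mL=-513/793 → turn -1·90°
n=6: pose=(-3,1,E); sL=90/101, sR=90/37; mL=-5760/3737, mR=-90/101; mL+mR=-90/37 → advance -1; mR−mL=2430/3737 → turn +1·90°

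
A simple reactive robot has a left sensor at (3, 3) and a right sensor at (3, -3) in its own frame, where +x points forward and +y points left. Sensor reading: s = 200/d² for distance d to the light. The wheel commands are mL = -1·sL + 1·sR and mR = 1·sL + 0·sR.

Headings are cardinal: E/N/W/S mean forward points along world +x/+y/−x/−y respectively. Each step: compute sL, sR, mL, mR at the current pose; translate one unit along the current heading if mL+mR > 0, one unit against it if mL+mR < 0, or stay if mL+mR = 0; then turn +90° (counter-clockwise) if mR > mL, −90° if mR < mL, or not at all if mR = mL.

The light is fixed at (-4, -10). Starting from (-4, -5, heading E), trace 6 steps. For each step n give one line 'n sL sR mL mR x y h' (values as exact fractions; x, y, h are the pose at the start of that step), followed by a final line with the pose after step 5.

n=0: pose=(-4,-5,E); sL=200/73, sR=200/13; mL=12000/949, mR=200/73; mL+mR=200/13 → advance +1; mR−mL=-9400/949 → turn -1·90°
n=1: pose=(-3,-5,S); sL=10, sR=25; mL=15, mR=10; mL+mR=25 → advance +1; mR−mL=-5 → turn -1·90°
n=2: pose=(-3,-6,W); sL=40, sR=200/53; mL=-1920/53, mR=40; mL+mR=200/53 → advance +1; mR−mL=4040/53 → turn +1·90°
n=3: pose=(-4,-6,S); sL=20, sR=20; mL=0, mR=20; mL+mR=20 → advance +1; mR−mL=20 → turn +1·90°
n=4: pose=(-4,-7,E); sL=40/9, sR=200/9; mL=160/9, mR=40/9; mL+mR=200/9 → advance +1; mR−mL=-40/3 → turn -1·90°
n=5: pose=(-3,-7,S); sL=25/2, sR=50; mL=75/2, mR=25/2; mL+mR=50 → advance +1; mR−mL=-25 → turn -1·90°

0 200/73 200/13 12000/949 200/73 -4 -5 E
1 10 25 15 10 -3 -5 S
2 40 200/53 -1920/53 40 -3 -6 W
3 20 20 0 20 -4 -6 S
4 40/9 200/9 160/9 40/9 -4 -7 E
5 25/2 50 75/2 25/2 -3 -7 S
final -3 -8 W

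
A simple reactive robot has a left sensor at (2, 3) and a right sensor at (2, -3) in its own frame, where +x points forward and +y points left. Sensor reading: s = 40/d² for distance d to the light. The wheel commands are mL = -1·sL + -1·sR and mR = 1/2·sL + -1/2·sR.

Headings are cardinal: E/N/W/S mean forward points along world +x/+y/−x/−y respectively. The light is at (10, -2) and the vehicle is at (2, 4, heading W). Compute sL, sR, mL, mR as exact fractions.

left sensor world pos  = (0, 1); dL² = 109
right sensor world pos = (0, 7); dR² = 181
sL = 40/109 = 40/109
sR = 40/181 = 40/181
mL = -1·sL + -1·sR = -11600/19729
mR = 1/2·sL + -1/2·sR = 1440/19729

40/109 40/181 -11600/19729 1440/19729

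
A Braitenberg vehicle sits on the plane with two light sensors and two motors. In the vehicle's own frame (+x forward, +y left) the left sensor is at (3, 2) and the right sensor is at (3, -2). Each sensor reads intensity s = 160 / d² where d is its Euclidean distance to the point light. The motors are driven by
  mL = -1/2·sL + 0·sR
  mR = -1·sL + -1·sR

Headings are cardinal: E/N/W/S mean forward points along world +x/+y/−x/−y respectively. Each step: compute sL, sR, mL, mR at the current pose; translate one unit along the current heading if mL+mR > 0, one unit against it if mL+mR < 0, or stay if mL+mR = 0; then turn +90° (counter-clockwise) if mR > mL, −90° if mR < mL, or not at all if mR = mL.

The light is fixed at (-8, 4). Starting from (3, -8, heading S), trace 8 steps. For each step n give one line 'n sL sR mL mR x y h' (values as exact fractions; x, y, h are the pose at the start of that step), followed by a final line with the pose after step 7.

n=0: pose=(3,-8,S); sL=80/197, sR=80/153; mL=-40/197, mR=-28000/30141; mL+mR=-34120/30141 → advance -1; mR−mL=-21880/30141 → turn -1·90°
n=1: pose=(3,-7,W); sL=160/233, sR=32/29; mL=-80/233, mR=-12096/6757; mL+mR=-14416/6757 → advance -1; mR−mL=-9776/6757 → turn -1·90°
n=2: pose=(4,-7,N); sL=40/41, sR=8/13; mL=-20/41, mR=-848/533; mL+mR=-1108/533 → advance -1; mR−mL=-588/533 → turn -1·90°
n=3: pose=(4,-8,E); sL=32/65, sR=160/421; mL=-16/65, mR=-23872/27365; mL+mR=-30608/27365 → advance -1; mR−mL=-17136/27365 → turn -1·90°
n=4: pose=(3,-8,S); sL=80/197, sR=80/153; mL=-40/197, mR=-28000/30141; mL+mR=-34120/30141 → advance -1; mR−mL=-21880/30141 → turn -1·90°
n=5: pose=(3,-7,W); sL=160/233, sR=32/29; mL=-80/233, mR=-12096/6757; mL+mR=-14416/6757 → advance -1; mR−mL=-9776/6757 → turn -1·90°
n=6: pose=(4,-7,N); sL=40/41, sR=8/13; mL=-20/41, mR=-848/533; mL+mR=-1108/533 → advance -1; mR−mL=-588/533 → turn -1·90°
n=7: pose=(4,-8,E); sL=32/65, sR=160/421; mL=-16/65, mR=-23872/27365; mL+mR=-30608/27365 → advance -1; mR−mL=-17136/27365 → turn -1·90°

0 80/197 80/153 -40/197 -28000/30141 3 -8 S
1 160/233 32/29 -80/233 -12096/6757 3 -7 W
2 40/41 8/13 -20/41 -848/533 4 -7 N
3 32/65 160/421 -16/65 -23872/27365 4 -8 E
4 80/197 80/153 -40/197 -28000/30141 3 -8 S
5 160/233 32/29 -80/233 -12096/6757 3 -7 W
6 40/41 8/13 -20/41 -848/533 4 -7 N
7 32/65 160/421 -16/65 -23872/27365 4 -8 E
final 3 -8 S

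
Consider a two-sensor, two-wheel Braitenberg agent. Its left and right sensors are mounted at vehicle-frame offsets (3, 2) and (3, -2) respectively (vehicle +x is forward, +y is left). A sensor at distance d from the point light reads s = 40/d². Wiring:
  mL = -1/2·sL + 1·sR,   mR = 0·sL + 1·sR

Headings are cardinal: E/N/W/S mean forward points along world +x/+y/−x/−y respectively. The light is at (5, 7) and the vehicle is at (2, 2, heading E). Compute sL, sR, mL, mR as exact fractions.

left sensor world pos  = (5, 4); dL² = 9
right sensor world pos = (5, 0); dR² = 49
sL = 40/9 = 40/9
sR = 40/49 = 40/49
mL = -1/2·sL + 1·sR = -620/441
mR = 0·sL + 1·sR = 40/49

40/9 40/49 -620/441 40/49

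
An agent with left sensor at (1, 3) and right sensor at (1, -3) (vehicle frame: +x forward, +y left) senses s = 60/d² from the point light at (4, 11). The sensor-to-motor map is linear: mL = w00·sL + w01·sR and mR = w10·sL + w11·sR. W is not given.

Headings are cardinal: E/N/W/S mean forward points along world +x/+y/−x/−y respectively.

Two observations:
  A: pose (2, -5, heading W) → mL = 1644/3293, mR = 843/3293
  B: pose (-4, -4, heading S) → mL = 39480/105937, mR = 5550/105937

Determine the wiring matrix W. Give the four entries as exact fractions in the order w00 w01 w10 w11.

1 1 -1/2 1

obs A: pose=(2,-5,W) → sL=6/37, sR=30/89, mL=1644/3293, mR=843/3293
obs B: pose=(-4,-4,S) → sL=60/281, sR=60/377, mL=39480/105937, mR=5550/105937
sensor matrix S = [[6/37, 30/89], [60/281, 60/377]]; det S = -16104960/348850541
solve [mL_A; mL_B] = S·[w00; w01] and [mR_A; mR_B] = S·[w10; w11]:
  w00 = 1, w01 = 1, w10 = -1/2, w11 = 1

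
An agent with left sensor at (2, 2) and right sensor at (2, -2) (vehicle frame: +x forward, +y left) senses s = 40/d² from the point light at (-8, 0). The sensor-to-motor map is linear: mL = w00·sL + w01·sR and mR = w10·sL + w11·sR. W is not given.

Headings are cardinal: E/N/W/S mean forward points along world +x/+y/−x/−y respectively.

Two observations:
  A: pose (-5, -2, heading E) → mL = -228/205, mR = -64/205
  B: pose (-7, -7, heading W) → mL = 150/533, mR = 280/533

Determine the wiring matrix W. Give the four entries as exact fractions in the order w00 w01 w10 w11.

-1 1/2 -1/2 1/2

obs A: pose=(-5,-2,E) → sL=8/5, sR=40/41, mL=-228/205, mR=-64/205
obs B: pose=(-7,-7,W) → sL=20/41, sR=20/13, mL=150/533, mR=280/533
sensor matrix S = [[8/5, 40/41], [20/41, 20/13]]; det S = 43392/21853
solve [mL_A; mL_B] = S·[w00; w01] and [mR_A; mR_B] = S·[w10; w11]:
  w00 = -1, w01 = 1/2, w10 = -1/2, w11 = 1/2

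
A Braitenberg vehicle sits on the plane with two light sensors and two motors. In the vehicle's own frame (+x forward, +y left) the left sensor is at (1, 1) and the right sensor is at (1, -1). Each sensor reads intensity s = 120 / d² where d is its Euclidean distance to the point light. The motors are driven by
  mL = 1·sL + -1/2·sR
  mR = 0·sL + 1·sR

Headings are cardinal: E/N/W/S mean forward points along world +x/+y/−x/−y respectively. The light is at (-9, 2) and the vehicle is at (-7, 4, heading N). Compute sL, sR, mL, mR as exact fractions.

left sensor world pos  = (-8, 5); dL² = 10
right sensor world pos = (-6, 5); dR² = 18
sL = 120/10 = 12
sR = 120/18 = 20/3
mL = 1·sL + -1/2·sR = 26/3
mR = 0·sL + 1·sR = 20/3

12 20/3 26/3 20/3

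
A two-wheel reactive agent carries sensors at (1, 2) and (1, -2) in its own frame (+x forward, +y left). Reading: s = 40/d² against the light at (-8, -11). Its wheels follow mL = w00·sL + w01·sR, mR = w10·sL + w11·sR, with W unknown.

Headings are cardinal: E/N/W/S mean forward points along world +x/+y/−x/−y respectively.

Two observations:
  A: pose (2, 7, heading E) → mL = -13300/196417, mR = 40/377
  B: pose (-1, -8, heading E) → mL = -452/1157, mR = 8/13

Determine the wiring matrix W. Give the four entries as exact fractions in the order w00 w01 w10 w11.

1/2 -1 0 1

obs A: pose=(2,7,E) → sL=40/521, sR=40/377, mL=-13300/196417, mR=40/377
obs B: pose=(-1,-8,E) → sL=40/89, sR=8/13, mL=-452/1157, mR=8/13
sensor matrix S = [[40/521, 40/377], [40/89, 8/13]]; det S = -7680/17481113
solve [mL_A; mL_B] = S·[w00; w01] and [mR_A; mR_B] = S·[w10; w11]:
  w00 = 1/2, w01 = -1, w10 = 0, w11 = 1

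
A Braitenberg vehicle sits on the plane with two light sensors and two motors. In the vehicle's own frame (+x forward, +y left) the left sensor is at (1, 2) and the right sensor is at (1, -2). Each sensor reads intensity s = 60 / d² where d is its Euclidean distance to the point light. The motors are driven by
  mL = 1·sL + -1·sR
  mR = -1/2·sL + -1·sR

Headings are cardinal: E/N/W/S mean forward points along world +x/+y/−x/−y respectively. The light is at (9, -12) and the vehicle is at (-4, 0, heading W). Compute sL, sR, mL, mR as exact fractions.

15/74 15/98 90/1813 -1845/7252

left sensor world pos  = (-5, -2); dL² = 296
right sensor world pos = (-5, 2); dR² = 392
sL = 60/296 = 15/74
sR = 60/392 = 15/98
mL = 1·sL + -1·sR = 90/1813
mR = -1/2·sL + -1·sR = -1845/7252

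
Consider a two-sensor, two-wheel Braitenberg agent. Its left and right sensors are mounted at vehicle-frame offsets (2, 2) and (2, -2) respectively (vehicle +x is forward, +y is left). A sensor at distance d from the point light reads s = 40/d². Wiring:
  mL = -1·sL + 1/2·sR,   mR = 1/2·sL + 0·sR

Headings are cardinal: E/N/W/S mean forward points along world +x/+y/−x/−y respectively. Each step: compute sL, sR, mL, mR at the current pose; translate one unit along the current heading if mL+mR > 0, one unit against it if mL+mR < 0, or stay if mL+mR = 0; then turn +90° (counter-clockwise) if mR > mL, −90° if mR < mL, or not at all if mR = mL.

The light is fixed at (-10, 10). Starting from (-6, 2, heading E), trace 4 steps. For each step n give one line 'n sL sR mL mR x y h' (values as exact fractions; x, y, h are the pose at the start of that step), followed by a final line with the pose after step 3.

0 5/9 5/17 -125/306 5/18 -6 2 E
1 40/37 40/61 -1700/2257 20/37 -7 2 N
2 20/61 4/5 22/305 10/61 -7 1 W
3 40/137 40/121 -2100/16577 20/137 -8 1 S
final -8 0 E

n=0: pose=(-6,2,E); sL=5/9, sR=5/17; mL=-125/306, mR=5/18; mL+mR=-20/153 → advance -1; mR−mL=35/51 → turn +1·90°
n=1: pose=(-7,2,N); sL=40/37, sR=40/61; mL=-1700/2257, mR=20/37; mL+mR=-480/2257 → advance -1; mR−mL=2920/2257 → turn +1·90°
n=2: pose=(-7,1,W); sL=20/61, sR=4/5; mL=22/305, mR=10/61; mL+mR=72/305 → advance +1; mR−mL=28/305 → turn +1·90°
n=3: pose=(-8,1,S); sL=40/137, sR=40/121; mL=-2100/16577, mR=20/137; mL+mR=320/16577 → advance +1; mR−mL=4520/16577 → turn +1·90°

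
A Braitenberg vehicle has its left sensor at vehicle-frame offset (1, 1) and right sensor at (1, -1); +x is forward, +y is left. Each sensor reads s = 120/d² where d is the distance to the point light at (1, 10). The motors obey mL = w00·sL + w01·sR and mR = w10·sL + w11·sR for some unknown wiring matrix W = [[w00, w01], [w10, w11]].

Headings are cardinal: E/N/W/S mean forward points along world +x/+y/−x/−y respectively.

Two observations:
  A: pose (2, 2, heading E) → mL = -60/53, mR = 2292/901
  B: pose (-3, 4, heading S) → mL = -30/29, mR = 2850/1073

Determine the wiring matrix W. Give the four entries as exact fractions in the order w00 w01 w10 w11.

-1/2 0 1/2 1

obs A: pose=(2,2,E) → sL=120/53, sR=24/17, mL=-60/53, mR=2292/901
obs B: pose=(-3,4,S) → sL=60/29, sR=60/37, mL=-30/29, mR=2850/1073
sensor matrix S = [[120/53, 24/17], [60/29, 60/37]]; det S = 725760/966773
solve [mL_A; mL_B] = S·[w00; w01] and [mR_A; mR_B] = S·[w10; w11]:
  w00 = -1/2, w01 = 0, w10 = 1/2, w11 = 1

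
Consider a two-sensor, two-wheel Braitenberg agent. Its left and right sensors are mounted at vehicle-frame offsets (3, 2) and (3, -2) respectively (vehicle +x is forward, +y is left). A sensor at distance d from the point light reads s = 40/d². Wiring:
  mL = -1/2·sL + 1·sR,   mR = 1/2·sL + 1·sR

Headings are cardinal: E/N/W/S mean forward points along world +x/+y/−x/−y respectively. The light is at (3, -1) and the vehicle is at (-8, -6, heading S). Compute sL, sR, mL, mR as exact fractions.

left sensor world pos  = (-6, -9); dL² = 145
right sensor world pos = (-10, -9); dR² = 233
sL = 40/145 = 8/29
sR = 40/233 = 40/233
mL = -1/2·sL + 1·sR = 228/6757
mR = 1/2·sL + 1·sR = 2092/6757

8/29 40/233 228/6757 2092/6757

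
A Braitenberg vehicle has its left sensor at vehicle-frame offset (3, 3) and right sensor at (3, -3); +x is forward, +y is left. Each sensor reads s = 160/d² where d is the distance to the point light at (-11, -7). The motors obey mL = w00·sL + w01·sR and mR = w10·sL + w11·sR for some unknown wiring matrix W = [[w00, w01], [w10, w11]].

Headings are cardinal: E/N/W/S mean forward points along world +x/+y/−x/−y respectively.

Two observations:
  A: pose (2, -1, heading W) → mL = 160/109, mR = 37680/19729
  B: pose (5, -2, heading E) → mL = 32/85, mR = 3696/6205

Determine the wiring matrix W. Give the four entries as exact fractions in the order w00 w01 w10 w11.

obs A: pose=(2,-1,W) → sL=160/109, sR=160/181, mL=160/109, mR=37680/19729
obs B: pose=(5,-2,E) → sL=32/85, sR=32/73, mL=32/85, mR=3696/6205
sensor matrix S = [[160/109, 160/181], [32/85, 32/73]]; det S = 7606272/24483689
solve [mL_A; mL_B] = S·[w00; w01] and [mR_A; mR_B] = S·[w10; w11]:
  w00 = 1, w01 = 0, w10 = 1, w11 = 1/2

1 0 1 1/2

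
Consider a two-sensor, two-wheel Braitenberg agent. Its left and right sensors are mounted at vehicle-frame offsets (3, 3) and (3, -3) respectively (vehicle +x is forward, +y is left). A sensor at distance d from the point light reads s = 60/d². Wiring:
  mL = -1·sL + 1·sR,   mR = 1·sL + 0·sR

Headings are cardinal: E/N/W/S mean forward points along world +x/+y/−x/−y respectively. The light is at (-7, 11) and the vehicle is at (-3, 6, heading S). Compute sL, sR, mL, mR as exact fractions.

left sensor world pos  = (0, 3); dL² = 113
right sensor world pos = (-6, 3); dR² = 65
sL = 60/113 = 60/113
sR = 60/65 = 12/13
mL = -1·sL + 1·sR = 576/1469
mR = 1·sL + 0·sR = 60/113

60/113 12/13 576/1469 60/113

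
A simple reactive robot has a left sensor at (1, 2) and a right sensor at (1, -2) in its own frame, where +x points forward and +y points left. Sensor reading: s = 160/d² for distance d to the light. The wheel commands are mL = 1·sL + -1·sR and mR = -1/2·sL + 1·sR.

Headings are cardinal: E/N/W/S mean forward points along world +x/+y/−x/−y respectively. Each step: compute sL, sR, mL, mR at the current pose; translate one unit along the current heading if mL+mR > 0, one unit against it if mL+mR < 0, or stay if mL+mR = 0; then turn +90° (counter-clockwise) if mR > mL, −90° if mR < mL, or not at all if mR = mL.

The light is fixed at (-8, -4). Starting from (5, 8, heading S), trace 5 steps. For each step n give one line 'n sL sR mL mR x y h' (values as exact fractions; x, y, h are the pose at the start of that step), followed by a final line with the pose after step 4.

n=0: pose=(5,8,S); sL=80/173, sR=80/121; mL=-4160/20933, mR=9000/20933; mL+mR=40/173 → advance +1; mR−mL=13160/20933 → turn +1·90°
n=1: pose=(5,7,E); sL=32/73, sR=160/277; mL=-2816/20221, mR=7248/20221; mL+mR=16/73 → advance +1; mR−mL=10064/20221 → turn +1·90°
n=2: pose=(6,7,N); sL=5/9, sR=2/5; mL=7/45, mR=11/90; mL+mR=5/18 → advance +1; mR−mL=-1/30 → turn -1·90°
n=3: pose=(6,8,E); sL=160/421, sR=32/65; mL=-3072/27365, mR=8272/27365; mL+mR=80/421 → advance +1; mR−mL=11344/27365 → turn +1·90°
n=4: pose=(7,8,N); sL=80/169, sR=80/229; mL=4800/38701, mR=4360/38701; mL+mR=40/169 → advance +1; mR−mL=-440/38701 → turn -1·90°

0 80/173 80/121 -4160/20933 9000/20933 5 8 S
1 32/73 160/277 -2816/20221 7248/20221 5 7 E
2 5/9 2/5 7/45 11/90 6 7 N
3 160/421 32/65 -3072/27365 8272/27365 6 8 E
4 80/169 80/229 4800/38701 4360/38701 7 8 N
final 7 9 E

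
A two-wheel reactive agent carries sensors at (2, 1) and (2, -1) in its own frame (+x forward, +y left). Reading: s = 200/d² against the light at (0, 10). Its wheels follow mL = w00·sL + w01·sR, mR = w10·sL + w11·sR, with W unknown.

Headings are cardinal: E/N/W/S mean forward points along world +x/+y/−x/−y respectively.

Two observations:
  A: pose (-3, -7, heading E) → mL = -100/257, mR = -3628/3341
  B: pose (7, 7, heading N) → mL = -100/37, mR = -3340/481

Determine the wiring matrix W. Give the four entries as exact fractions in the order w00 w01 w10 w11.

-1/2 0 -1 -1/2

obs A: pose=(-3,-7,E) → sL=200/257, sR=8/13, mL=-100/257, mR=-3628/3341
obs B: pose=(7,7,N) → sL=200/37, sR=40/13, mL=-100/37, mR=-3340/481
sensor matrix S = [[200/257, 8/13], [200/37, 40/13]]; det S = -115200/123617
solve [mL_A; mL_B] = S·[w00; w01] and [mR_A; mR_B] = S·[w10; w11]:
  w00 = -1/2, w01 = 0, w10 = -1, w11 = -1/2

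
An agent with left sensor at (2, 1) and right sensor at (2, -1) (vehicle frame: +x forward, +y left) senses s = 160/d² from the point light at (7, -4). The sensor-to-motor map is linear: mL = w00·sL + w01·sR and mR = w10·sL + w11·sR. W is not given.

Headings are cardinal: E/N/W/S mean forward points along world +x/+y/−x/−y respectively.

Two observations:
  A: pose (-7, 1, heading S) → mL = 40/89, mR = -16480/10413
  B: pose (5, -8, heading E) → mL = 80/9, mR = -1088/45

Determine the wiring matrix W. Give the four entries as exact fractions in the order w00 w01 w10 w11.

obs A: pose=(-7,1,S) → sL=80/89, sR=80/117, mL=40/89, mR=-16480/10413
obs B: pose=(5,-8,E) → sL=160/9, sR=32/5, mL=80/9, mR=-1088/45
sensor matrix S = [[80/89, 80/117], [160/9, 32/5]]; det S = -600064/93717
solve [mL_A; mL_B] = S·[w00; w01] and [mR_A; mR_B] = S·[w10; w11]:
  w00 = 1/2, w01 = 0, w10 = -1, w11 = -1

1/2 0 -1 -1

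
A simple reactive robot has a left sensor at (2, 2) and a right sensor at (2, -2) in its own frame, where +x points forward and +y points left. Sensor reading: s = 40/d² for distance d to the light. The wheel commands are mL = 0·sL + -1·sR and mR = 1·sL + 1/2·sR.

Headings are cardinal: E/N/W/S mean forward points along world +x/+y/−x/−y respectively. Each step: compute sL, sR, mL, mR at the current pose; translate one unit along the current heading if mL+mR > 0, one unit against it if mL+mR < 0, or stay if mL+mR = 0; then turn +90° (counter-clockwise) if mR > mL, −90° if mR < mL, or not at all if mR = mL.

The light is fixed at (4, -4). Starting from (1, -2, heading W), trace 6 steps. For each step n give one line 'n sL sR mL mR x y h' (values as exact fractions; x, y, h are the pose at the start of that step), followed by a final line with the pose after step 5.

0 8/5 40/41 -40/41 428/205 1 -2 W
1 10 10/9 -10/9 95/9 0 -2 S
2 40/13 8 -8 92/13 0 -3 E
3 20/29 20/9 -20/9 470/261 -1 -3 N
4 40/53 40/53 -40/53 60/53 -1 -4 W
5 2 10/17 -10/17 39/17 -2 -4 S
final -2 -5 E

n=0: pose=(1,-2,W); sL=8/5, sR=40/41; mL=-40/41, mR=428/205; mL+mR=228/205 → advance +1; mR−mL=628/205 → turn +1·90°
n=1: pose=(0,-2,S); sL=10, sR=10/9; mL=-10/9, mR=95/9; mL+mR=85/9 → advance +1; mR−mL=35/3 → turn +1·90°
n=2: pose=(0,-3,E); sL=40/13, sR=8; mL=-8, mR=92/13; mL+mR=-12/13 → advance -1; mR−mL=196/13 → turn +1·90°
n=3: pose=(-1,-3,N); sL=20/29, sR=20/9; mL=-20/9, mR=470/261; mL+mR=-110/261 → advance -1; mR−mL=350/87 → turn +1·90°
n=4: pose=(-1,-4,W); sL=40/53, sR=40/53; mL=-40/53, mR=60/53; mL+mR=20/53 → advance +1; mR−mL=100/53 → turn +1·90°
n=5: pose=(-2,-4,S); sL=2, sR=10/17; mL=-10/17, mR=39/17; mL+mR=29/17 → advance +1; mR−mL=49/17 → turn +1·90°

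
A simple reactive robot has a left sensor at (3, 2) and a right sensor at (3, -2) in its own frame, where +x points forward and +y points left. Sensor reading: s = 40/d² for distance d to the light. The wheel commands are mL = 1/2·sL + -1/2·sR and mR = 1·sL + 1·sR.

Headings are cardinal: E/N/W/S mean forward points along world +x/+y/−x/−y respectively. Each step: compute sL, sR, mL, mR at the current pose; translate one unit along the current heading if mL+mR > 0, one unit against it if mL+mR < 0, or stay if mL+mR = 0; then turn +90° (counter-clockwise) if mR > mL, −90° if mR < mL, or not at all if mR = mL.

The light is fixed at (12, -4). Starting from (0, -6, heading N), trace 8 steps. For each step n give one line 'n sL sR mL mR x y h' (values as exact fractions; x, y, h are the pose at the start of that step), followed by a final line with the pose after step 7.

0 40/197 40/101 -1920/19897 11920/19897 0 -6 N
1 20/117 20/113 -40/13221 4600/13221 0 -5 W
2 40/137 40/241 2080/33017 15120/33017 -1 -5 S
3 2/5 10/29 4/145 108/145 -1 -6 E
4 40/197 40/101 -1920/19897 11920/19897 0 -6 N
5 20/117 20/113 -40/13221 4600/13221 0 -5 W
6 40/137 40/241 2080/33017 15120/33017 -1 -5 S
7 2/5 10/29 4/145 108/145 -1 -6 E
final 0 -6 N

n=0: pose=(0,-6,N); sL=40/197, sR=40/101; mL=-1920/19897, mR=11920/19897; mL+mR=10000/19897 → advance +1; mR−mL=13840/19897 → turn +1·90°
n=1: pose=(0,-5,W); sL=20/117, sR=20/113; mL=-40/13221, mR=4600/13221; mL+mR=1520/4407 → advance +1; mR−mL=4640/13221 → turn +1·90°
n=2: pose=(-1,-5,S); sL=40/137, sR=40/241; mL=2080/33017, mR=15120/33017; mL+mR=17200/33017 → advance +1; mR−mL=13040/33017 → turn +1·90°
n=3: pose=(-1,-6,E); sL=2/5, sR=10/29; mL=4/145, mR=108/145; mL+mR=112/145 → advance +1; mR−mL=104/145 → turn +1·90°
n=4: pose=(0,-6,N); sL=40/197, sR=40/101; mL=-1920/19897, mR=11920/19897; mL+mR=10000/19897 → advance +1; mR−mL=13840/19897 → turn +1·90°
n=5: pose=(0,-5,W); sL=20/117, sR=20/113; mL=-40/13221, mR=4600/13221; mL+mR=1520/4407 → advance +1; mR−mL=4640/13221 → turn +1·90°
n=6: pose=(-1,-5,S); sL=40/137, sR=40/241; mL=2080/33017, mR=15120/33017; mL+mR=17200/33017 → advance +1; mR−mL=13040/33017 → turn +1·90°
n=7: pose=(-1,-6,E); sL=2/5, sR=10/29; mL=4/145, mR=108/145; mL+mR=112/145 → advance +1; mR−mL=104/145 → turn +1·90°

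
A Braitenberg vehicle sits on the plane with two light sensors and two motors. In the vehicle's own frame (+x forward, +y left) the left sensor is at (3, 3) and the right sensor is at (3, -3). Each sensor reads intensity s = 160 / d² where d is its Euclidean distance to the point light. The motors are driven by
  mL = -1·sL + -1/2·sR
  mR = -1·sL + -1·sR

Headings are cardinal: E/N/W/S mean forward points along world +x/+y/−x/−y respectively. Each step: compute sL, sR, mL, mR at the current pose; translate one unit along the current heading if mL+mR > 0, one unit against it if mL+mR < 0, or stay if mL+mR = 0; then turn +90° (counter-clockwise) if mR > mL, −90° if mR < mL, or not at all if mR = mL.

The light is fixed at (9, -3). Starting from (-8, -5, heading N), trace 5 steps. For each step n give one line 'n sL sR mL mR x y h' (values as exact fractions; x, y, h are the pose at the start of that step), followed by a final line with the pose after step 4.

0 160/401 160/197 -63600/78997 -95680/78997 -8 -5 N
1 40/49 20/29 -1650/1421 -2140/1421 -8 -6 E
2 160/261 160/477 -1200/1537 -13120/13833 -9 -6 S
3 80/233 80/221 -27000/51493 -36320/51493 -9 -5 W
4 160/401 160/197 -63600/78997 -95680/78997 -8 -5 N
final -8 -6 E

n=0: pose=(-8,-5,N); sL=160/401, sR=160/197; mL=-63600/78997, mR=-95680/78997; mL+mR=-159280/78997 → advance -1; mR−mL=-80/197 → turn -1·90°
n=1: pose=(-8,-6,E); sL=40/49, sR=20/29; mL=-1650/1421, mR=-2140/1421; mL+mR=-3790/1421 → advance -1; mR−mL=-10/29 → turn -1·90°
n=2: pose=(-9,-6,S); sL=160/261, sR=160/477; mL=-1200/1537, mR=-13120/13833; mL+mR=-23920/13833 → advance -1; mR−mL=-80/477 → turn -1·90°
n=3: pose=(-9,-5,W); sL=80/233, sR=80/221; mL=-27000/51493, mR=-36320/51493; mL+mR=-63320/51493 → advance -1; mR−mL=-40/221 → turn -1·90°
n=4: pose=(-8,-5,N); sL=160/401, sR=160/197; mL=-63600/78997, mR=-95680/78997; mL+mR=-159280/78997 → advance -1; mR−mL=-80/197 → turn -1·90°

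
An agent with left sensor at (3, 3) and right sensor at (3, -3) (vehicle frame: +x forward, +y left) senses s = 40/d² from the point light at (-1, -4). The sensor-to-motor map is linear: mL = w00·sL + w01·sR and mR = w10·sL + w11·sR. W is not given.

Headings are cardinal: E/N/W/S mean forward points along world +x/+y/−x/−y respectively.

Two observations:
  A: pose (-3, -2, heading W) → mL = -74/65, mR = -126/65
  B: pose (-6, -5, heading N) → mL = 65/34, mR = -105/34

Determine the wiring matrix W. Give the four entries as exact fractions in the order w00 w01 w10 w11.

-1 1/2 -1 -1/2

obs A: pose=(-3,-2,W) → sL=20/13, sR=4/5, mL=-74/65, mR=-126/65
obs B: pose=(-6,-5,N) → sL=10/17, sR=5, mL=65/34, mR=-105/34
sensor matrix S = [[20/13, 4/5], [10/17, 5]]; det S = 1596/221
solve [mL_A; mL_B] = S·[w00; w01] and [mR_A; mR_B] = S·[w10; w11]:
  w00 = -1, w01 = 1/2, w10 = -1, w11 = -1/2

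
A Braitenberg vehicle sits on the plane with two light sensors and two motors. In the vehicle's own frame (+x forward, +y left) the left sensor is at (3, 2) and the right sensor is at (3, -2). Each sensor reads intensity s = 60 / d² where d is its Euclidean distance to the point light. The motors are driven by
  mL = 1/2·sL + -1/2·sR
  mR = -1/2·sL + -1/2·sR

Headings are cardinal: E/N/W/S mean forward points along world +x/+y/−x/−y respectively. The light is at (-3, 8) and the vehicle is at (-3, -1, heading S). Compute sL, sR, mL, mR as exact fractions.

15/37 15/37 0 -15/37

left sensor world pos  = (-1, -4); dL² = 148
right sensor world pos = (-5, -4); dR² = 148
sL = 60/148 = 15/37
sR = 60/148 = 15/37
mL = 1/2·sL + -1/2·sR = 0
mR = -1/2·sL + -1/2·sR = -15/37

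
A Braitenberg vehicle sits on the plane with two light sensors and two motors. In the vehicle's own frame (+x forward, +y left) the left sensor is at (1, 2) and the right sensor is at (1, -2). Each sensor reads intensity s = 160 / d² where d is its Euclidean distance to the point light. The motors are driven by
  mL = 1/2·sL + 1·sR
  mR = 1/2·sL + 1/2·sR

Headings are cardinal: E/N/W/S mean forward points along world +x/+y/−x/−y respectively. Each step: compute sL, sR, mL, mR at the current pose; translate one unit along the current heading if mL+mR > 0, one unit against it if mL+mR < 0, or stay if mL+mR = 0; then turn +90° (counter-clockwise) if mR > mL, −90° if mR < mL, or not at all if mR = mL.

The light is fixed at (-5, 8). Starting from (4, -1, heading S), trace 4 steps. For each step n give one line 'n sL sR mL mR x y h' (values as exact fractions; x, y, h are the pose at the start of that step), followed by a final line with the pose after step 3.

n=0: pose=(4,-1,S); sL=160/221, sR=160/149; mL=47280/32929, mR=29600/32929; mL+mR=76880/32929 → advance +1; mR−mL=-80/149 → turn -1·90°
n=1: pose=(4,-2,W); sL=10/13, sR=5/4; mL=85/52, mR=105/104; mL+mR=275/104 → advance +1; mR−mL=-5/8 → turn -1·90°
n=2: pose=(3,-2,N); sL=160/117, sR=160/181; mL=33200/21177, mR=23840/21177; mL+mR=57040/21177 → advance +1; mR−mL=-80/181 → turn -1·90°
n=3: pose=(3,-1,E); sL=16/13, sR=80/101; mL=1848/1313, mR=1328/1313; mL+mR=3176/1313 → advance +1; mR−mL=-40/101 → turn -1·90°

0 160/221 160/149 47280/32929 29600/32929 4 -1 S
1 10/13 5/4 85/52 105/104 4 -2 W
2 160/117 160/181 33200/21177 23840/21177 3 -2 N
3 16/13 80/101 1848/1313 1328/1313 3 -1 E
final 4 -1 S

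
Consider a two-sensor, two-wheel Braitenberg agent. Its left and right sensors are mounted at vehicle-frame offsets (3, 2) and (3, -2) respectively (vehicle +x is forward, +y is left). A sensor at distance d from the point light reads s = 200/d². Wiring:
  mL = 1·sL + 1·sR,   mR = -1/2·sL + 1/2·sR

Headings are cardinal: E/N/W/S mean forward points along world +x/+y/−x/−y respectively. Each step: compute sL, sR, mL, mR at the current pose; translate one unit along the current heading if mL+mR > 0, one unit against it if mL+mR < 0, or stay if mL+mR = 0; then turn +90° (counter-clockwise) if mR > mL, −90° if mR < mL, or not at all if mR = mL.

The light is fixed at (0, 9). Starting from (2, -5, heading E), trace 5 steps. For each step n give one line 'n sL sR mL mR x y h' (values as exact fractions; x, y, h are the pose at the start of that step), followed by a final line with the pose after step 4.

n=0: pose=(2,-5,E); sL=200/169, sR=200/281; mL=90000/47489, mR=-11200/47489; mL+mR=78800/47489 → advance +1; mR−mL=-101200/47489 → turn -1·90°
n=1: pose=(3,-5,S); sL=100/157, sR=20/29; mL=6040/4553, mR=120/4553; mL+mR=6160/4553 → advance +1; mR−mL=-5920/4553 → turn -1·90°
n=2: pose=(3,-6,W); sL=200/289, sR=200/169; mL=91600/48841, mR=12000/48841; mL+mR=103600/48841 → advance +1; mR−mL=-79600/48841 → turn -1·90°
n=3: pose=(2,-6,N); sL=25/18, sR=5/4; mL=95/36, mR=-5/72; mL+mR=185/72 → advance +1; mR−mL=-65/24 → turn -1·90°
n=4: pose=(2,-5,E); sL=200/169, sR=200/281; mL=90000/47489, mR=-11200/47489; mL+mR=78800/47489 → advance +1; mR−mL=-101200/47489 → turn -1·90°

0 200/169 200/281 90000/47489 -11200/47489 2 -5 E
1 100/157 20/29 6040/4553 120/4553 3 -5 S
2 200/289 200/169 91600/48841 12000/48841 3 -6 W
3 25/18 5/4 95/36 -5/72 2 -6 N
4 200/169 200/281 90000/47489 -11200/47489 2 -5 E
final 3 -5 S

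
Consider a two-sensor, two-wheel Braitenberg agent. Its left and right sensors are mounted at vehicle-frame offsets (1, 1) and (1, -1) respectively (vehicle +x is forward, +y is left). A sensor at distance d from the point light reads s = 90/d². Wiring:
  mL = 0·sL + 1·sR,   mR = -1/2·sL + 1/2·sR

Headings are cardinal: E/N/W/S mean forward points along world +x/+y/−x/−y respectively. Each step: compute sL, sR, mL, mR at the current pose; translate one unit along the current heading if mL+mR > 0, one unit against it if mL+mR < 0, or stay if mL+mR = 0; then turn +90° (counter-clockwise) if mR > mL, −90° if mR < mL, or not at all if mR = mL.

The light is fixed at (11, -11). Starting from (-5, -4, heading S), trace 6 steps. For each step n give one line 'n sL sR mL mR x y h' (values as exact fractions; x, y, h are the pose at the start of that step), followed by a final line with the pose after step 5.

0 10/29 18/65 18/65 -64/1885 -5 -4 S
1 45/157 45/169 45/169 -270/26533 -5 -5 W
2 90/373 18/61 18/61 612/22753 -6 -5 N
3 9/32 45/146 45/146 63/4672 -6 -4 E
4 10/29 18/65 18/65 -64/1885 -5 -4 S
5 45/157 45/169 45/169 -270/26533 -5 -5 W
final -6 -5 N

n=0: pose=(-5,-4,S); sL=10/29, sR=18/65; mL=18/65, mR=-64/1885; mL+mR=458/1885 → advance +1; mR−mL=-586/1885 → turn -1·90°
n=1: pose=(-5,-5,W); sL=45/157, sR=45/169; mL=45/169, mR=-270/26533; mL+mR=6795/26533 → advance +1; mR−mL=-7335/26533 → turn -1·90°
n=2: pose=(-6,-5,N); sL=90/373, sR=18/61; mL=18/61, mR=612/22753; mL+mR=7326/22753 → advance +1; mR−mL=-6102/22753 → turn -1·90°
n=3: pose=(-6,-4,E); sL=9/32, sR=45/146; mL=45/146, mR=63/4672; mL+mR=1503/4672 → advance +1; mR−mL=-1377/4672 → turn -1·90°
n=4: pose=(-5,-4,S); sL=10/29, sR=18/65; mL=18/65, mR=-64/1885; mL+mR=458/1885 → advance +1; mR−mL=-586/1885 → turn -1·90°
n=5: pose=(-5,-5,W); sL=45/157, sR=45/169; mL=45/169, mR=-270/26533; mL+mR=6795/26533 → advance +1; mR−mL=-7335/26533 → turn -1·90°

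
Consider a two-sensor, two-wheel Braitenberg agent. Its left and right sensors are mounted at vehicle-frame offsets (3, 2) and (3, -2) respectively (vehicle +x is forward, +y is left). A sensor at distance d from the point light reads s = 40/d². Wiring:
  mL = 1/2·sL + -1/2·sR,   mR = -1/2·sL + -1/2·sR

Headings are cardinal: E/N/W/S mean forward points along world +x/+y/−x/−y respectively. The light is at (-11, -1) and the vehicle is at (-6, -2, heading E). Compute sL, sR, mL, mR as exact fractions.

8/13 40/73 32/949 -552/949

left sensor world pos  = (-3, 0); dL² = 65
right sensor world pos = (-3, -4); dR² = 73
sL = 40/65 = 8/13
sR = 40/73 = 40/73
mL = 1/2·sL + -1/2·sR = 32/949
mR = -1/2·sL + -1/2·sR = -552/949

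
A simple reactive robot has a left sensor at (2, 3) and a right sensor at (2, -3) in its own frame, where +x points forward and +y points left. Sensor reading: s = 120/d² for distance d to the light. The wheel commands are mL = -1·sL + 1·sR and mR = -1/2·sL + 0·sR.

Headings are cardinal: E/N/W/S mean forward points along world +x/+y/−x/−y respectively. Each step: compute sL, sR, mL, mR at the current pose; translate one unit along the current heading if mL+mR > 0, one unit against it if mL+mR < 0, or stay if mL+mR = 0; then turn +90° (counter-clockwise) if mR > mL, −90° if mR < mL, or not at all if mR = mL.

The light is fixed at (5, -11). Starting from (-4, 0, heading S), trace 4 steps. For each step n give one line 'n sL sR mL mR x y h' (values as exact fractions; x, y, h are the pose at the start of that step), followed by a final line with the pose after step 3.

n=0: pose=(-4,0,S); sL=40/39, sR=8/15; mL=-32/65, mR=-20/39; mL+mR=-196/195 → advance -1; mR−mL=-4/195 → turn -1·90°
n=1: pose=(-4,1,W); sL=60/101, sR=60/173; mL=-4320/17473, mR=-30/101; mL+mR=-9510/17473 → advance -1; mR−mL=-870/17473 → turn -1·90°
n=2: pose=(-3,1,N); sL=120/317, sR=120/221; mL=11520/70057, mR=-60/317; mL+mR=-1740/70057 → advance -1; mR−mL=-24780/70057 → turn -1·90°
n=3: pose=(-3,0,E); sL=15/29, sR=6/5; mL=99/145, mR=-15/58; mL+mR=123/290 → advance +1; mR−mL=-273/290 → turn -1·90°

0 40/39 8/15 -32/65 -20/39 -4 0 S
1 60/101 60/173 -4320/17473 -30/101 -4 1 W
2 120/317 120/221 11520/70057 -60/317 -3 1 N
3 15/29 6/5 99/145 -15/58 -3 0 E
final -2 0 S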